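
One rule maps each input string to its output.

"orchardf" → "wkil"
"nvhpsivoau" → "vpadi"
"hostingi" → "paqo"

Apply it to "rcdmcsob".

The pattern: shift every letter 8 places forward in the alphabet (wrapping around), then keep every other character starting from the first (positions 1st, 3rd, 5th, ...).
Starting from "rcdmcsob": after the first operation, "zklukawj"; after the second, "zlkw".

zlkw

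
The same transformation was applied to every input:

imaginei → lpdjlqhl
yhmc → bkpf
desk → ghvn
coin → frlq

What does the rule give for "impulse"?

In each case the input is transformed by: shift every letter 3 places forward in the alphabet (wrapping around).
Applying that to "impulse" gives "lpsxovh".

lpsxovh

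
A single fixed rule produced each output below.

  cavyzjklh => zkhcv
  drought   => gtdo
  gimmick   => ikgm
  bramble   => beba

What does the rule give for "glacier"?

The transformation: keep every other character starting from the first (positions 1st, 3rd, 5th, ...), then move the first 2 characters to the end (rotate left by 2).
Applying both steps to "glacier": "gair", then "irga".

irga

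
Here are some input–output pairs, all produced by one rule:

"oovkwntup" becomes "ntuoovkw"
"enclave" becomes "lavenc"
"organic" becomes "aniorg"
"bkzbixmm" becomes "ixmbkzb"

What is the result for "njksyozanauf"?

naunjksyoza

Rule — delete the last character, then move the last 3 characters to the front (rotate right by 3).
Working it through for "njksyozanauf": intermediate "njksyozanau", final "naunjksyoza".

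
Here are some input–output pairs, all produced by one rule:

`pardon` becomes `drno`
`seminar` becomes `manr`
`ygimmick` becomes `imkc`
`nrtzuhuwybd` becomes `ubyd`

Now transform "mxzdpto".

The transformation: swap each adjacent pair of characters (1↔2, 3↔4, ...), then keep only the last 4 characters.
Applying both steps to "mxzdpto": "xmdztpo", then "ztpo".

ztpo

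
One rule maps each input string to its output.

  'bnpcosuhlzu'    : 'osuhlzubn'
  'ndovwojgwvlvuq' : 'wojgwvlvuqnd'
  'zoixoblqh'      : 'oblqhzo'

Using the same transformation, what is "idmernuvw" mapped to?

rnuvwid

Rule — move the first 2 characters to the end (rotate left by 2), then delete the first 2 characters.
On "idmernuvw": the first step gives "mernuvwid", and the second then gives "rnuvwid".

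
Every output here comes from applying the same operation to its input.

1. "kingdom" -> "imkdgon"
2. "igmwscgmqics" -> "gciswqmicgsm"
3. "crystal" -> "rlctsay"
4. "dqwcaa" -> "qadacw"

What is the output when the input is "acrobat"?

Each output is the input with this applied: swap each adjacent pair of characters (1↔2, 3↔4, ...), then take characters alternately from the front and the back (1st, last, 2nd, 2nd-last, ...).
For "acrobat" the result is "ctaboar".

ctaboar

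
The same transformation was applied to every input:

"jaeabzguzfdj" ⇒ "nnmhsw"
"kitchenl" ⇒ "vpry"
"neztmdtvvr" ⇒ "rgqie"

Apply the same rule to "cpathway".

Looking at the pairs, the operation is to shift every letter 13 places forward in the alphabet (wrapping around) — i.e. ROT13, then keep every other character starting from the second (positions 2nd, 4th, 6th, ...).
"cpathway" → "pcngujnl" → "cgjl".

cgjl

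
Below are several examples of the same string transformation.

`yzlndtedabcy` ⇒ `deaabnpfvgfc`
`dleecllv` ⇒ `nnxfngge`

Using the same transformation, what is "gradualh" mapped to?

The transformation: shift every letter 2 places forward in the alphabet (wrapping around), then move the last 3 characters to the front (rotate right by 3).
Starting from "gradualh": after the first operation, "itcfwcnj"; after the second, "cnjitcfw".

cnjitcfw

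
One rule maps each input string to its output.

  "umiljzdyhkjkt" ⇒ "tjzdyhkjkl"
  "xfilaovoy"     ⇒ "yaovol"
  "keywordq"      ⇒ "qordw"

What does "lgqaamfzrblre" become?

In each case the input is transformed by: delete the first 3 characters, then swap the first and last characters.
Starting from "lgqaamfzrblre": after the first operation, "aamfzrblre"; after the second, "eamfzrblra".
(Check on "keywordq": → "wordq" → "qordw" ✓)

eamfzrblra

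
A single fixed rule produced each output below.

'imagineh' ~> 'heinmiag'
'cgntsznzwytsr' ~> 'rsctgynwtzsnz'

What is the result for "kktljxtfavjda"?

adkjkvtalfjtx

The transformation: move the last character to the front, then take characters alternately from the front and the back (1st, last, 2nd, 2nd-last, ...).
"kktljxtfavjda" → "akktljxtfavjd" → "adkjkvtalfjtx".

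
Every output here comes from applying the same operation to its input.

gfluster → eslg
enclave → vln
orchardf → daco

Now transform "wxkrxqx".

qrx

Looking at the pairs, the operation is to reverse the string, then keep every other character starting from the second (positions 2nd, 4th, 6th, ...).
Applying both steps to "wxkrxqx": "xqxrkxw", then "qrx".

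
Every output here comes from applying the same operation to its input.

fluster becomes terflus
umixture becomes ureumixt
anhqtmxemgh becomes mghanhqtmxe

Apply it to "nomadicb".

Looking at the pairs, the operation is to move the last 3 characters to the front (rotate right by 3).
So "nomadicb" becomes "icbnomad".

icbnomad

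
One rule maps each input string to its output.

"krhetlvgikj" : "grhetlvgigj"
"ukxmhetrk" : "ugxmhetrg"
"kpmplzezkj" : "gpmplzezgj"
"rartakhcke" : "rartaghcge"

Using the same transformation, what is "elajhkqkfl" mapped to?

In each case the input is transformed by: replace every "k" with "g".
"elajhkqkfl" → "elajhgqgfl".

elajhgqgfl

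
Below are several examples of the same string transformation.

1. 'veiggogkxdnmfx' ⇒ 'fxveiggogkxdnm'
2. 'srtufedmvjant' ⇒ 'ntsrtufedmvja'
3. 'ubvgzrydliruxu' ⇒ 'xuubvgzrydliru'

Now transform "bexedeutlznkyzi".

Each output is the input with this applied: move the last 2 characters to the front (rotate right by 2).
Doing the same to "bexedeutlznkyzi": "zibexedeutlznky".

zibexedeutlznky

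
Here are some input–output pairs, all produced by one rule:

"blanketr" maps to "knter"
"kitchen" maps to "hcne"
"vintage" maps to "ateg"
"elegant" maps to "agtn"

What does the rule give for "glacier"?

icre

What's happening: delete the first 3 characters, then swap each adjacent pair of characters (1↔2, 3↔4, ...).
For "glacier" the result is "icre".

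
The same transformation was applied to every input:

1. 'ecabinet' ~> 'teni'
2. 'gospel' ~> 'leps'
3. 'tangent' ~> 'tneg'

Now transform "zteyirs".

Each output is the input with this applied: reverse the string, then keep only the first 4 characters.
Applying both steps to "zteyirs": "sriyetz", then "sriy".

sriy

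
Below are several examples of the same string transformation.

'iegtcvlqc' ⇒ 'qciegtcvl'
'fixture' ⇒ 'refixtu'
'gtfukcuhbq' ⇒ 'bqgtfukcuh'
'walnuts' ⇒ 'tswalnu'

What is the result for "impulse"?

The rule is to move the last 2 characters to the front (rotate right by 2).
For "impulse" the result is "seimpul".

seimpul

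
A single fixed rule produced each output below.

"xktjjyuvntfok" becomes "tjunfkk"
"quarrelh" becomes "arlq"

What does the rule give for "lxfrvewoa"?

fvwax

Rule — move the first 2 characters to the end (rotate left by 2), then keep every other character starting from the first (positions 1st, 3rd, 5th, ...).
Working it through for "lxfrvewoa": intermediate "frvewoalx", final "fvwax".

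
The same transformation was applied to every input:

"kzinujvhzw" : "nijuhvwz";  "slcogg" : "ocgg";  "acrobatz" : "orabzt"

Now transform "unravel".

arevl

Rule — delete the first 2 characters, then swap each adjacent pair of characters (1↔2, 3↔4, ...).
Doing the same to "unravel": "arevl".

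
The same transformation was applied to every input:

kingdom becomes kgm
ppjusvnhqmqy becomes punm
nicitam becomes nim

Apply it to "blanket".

bnt

Rule — keep one character in every 3, starting at position 1 (positions 1st, 4th, 7th, ...).
Applying that to "blanket" gives "bnt".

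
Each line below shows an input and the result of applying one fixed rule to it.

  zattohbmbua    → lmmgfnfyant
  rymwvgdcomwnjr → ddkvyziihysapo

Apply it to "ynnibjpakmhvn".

kzzhztuynwvmb

In each case the input is transformed by: shift every letter 12 places forward in the alphabet (wrapping around), then take characters alternately from the front and the back (1st, last, 2nd, 2nd-last, ...).
For "ynnibjpakmhvn" the result is "kzzhztuynwvmb".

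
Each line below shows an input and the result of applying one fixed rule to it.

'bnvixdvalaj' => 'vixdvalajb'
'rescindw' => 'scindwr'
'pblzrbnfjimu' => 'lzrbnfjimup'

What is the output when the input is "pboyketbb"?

The rule is to move the first character to the end, then delete the first character.
"pboyketbb" → "boyketbbp" → "oyketbbp".

oyketbbp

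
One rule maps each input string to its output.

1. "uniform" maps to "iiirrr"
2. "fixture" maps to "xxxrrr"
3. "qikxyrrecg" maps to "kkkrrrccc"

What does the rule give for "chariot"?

aaaooo

What's happening: keep one character in every 3, starting at position 3 (positions 3rd, 6th, 9th, ...), then repeat every character 3 times.
Doing the same to "chariot": "aaaooo".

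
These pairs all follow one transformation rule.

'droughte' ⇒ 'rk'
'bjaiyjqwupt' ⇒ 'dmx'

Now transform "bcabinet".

dq

The transformation: keep one character in every 3, starting at position 3 (positions 3rd, 6th, 9th, ...), then shift every letter 3 places forward in the alphabet (wrapping around).
Working it through for "bcabinet": intermediate "an", final "dq".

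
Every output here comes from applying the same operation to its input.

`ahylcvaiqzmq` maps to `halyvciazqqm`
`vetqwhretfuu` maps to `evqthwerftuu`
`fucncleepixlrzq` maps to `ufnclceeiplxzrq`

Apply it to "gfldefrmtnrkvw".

The rule is to swap each adjacent pair of characters (1↔2, 3↔4, ...).
For "gfldefrmtnrkvw" the result is "fgdlfemrntkrwv".

fgdlfemrntkrwv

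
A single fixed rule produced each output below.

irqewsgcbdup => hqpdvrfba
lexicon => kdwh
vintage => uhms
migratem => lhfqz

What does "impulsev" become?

hlotk

The rule is to shift every letter 1 place backward in the alphabet (wrapping around), then delete the last 3 characters.
On "impulsev": the first step gives "hlotkrdu", and the second then gives "hlotk".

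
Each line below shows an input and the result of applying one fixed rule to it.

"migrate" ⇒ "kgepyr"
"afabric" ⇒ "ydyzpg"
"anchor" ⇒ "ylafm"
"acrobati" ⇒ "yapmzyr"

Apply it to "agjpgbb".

The pattern: shift every letter 2 places backward in the alphabet (wrapping around), then delete the last character.
Starting from "agjpgbb": after the first operation, "yehnezz"; after the second, "yehnez".

yehnez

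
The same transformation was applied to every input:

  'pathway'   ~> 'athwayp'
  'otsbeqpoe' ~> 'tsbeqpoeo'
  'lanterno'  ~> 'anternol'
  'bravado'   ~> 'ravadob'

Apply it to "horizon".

The transformation: move the first character to the end.
On "horizon" that produces "orizonh".

orizonh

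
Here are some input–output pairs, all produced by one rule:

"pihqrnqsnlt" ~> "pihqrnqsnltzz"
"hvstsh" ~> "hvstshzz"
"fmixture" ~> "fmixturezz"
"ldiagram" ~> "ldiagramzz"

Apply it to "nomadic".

nomadiczz

Each output is the input with this applied: append "zz".
On "nomadic" that produces "nomadiczz".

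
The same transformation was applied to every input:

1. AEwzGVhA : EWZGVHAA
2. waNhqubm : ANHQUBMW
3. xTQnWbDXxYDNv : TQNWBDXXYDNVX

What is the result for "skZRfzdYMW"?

The rule is to move the first character to the end, then convert every letter to uppercase.
For "skZRfzdYMW", step one produces "kZRfzdYMWs"; step two turns that into "KZRFZDYMWS".

KZRFZDYMWS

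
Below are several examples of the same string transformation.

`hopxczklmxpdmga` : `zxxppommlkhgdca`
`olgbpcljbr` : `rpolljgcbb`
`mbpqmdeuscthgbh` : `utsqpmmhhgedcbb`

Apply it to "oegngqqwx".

xwqqongge

What's happening: sort the characters into reverse alphabetical order.
Doing the same to "oegngqqwx": "xwqqongge".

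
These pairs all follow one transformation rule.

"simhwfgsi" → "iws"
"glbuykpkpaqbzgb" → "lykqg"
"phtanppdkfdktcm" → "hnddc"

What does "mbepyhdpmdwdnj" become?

bypwj

Rule — keep one character in every 3, starting at position 2 (positions 2nd, 5th, 8th, ...).
On "mbepyhdpmdwdnj" that produces "bypwj".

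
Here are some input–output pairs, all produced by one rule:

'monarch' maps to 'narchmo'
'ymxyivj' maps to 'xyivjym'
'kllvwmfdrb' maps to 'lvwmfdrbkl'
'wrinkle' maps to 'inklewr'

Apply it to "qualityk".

Looking at the pairs, the operation is to move the first 2 characters to the end (rotate left by 2).
"qualityk" → "alitykqu".

alitykqu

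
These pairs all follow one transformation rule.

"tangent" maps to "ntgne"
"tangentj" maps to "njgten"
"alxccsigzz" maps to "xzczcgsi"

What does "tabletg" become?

bglte

Looking at the pairs, the operation is to delete the first 2 characters, then take characters alternately from the front and the back (1st, last, 2nd, 2nd-last, ...).
Working it through for "tabletg": intermediate "bletg", final "bglte".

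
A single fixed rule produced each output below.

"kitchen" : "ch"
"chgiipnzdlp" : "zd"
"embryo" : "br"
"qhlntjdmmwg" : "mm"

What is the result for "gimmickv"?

In each case the input is transformed by: move the last 2 characters to the front (rotate right by 2), then keep only the last 2 characters.
Starting from "gimmickv": after the first operation, "kvgimmic"; after the second, "ic".

ic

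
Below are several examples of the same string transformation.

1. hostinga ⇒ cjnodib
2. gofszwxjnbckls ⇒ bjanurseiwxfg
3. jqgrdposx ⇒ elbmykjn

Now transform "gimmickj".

bdhhdxf

What's happening: shift every letter 5 places backward in the alphabet (wrapping around), then delete the last character.
Applying both steps to "gimmickj": "bdhhdxfe", then "bdhhdxf".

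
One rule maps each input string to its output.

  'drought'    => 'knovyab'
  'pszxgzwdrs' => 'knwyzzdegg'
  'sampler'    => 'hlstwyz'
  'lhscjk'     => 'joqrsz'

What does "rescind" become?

jklpuyz

The pattern: sort the characters into alphabetical order, then shift every letter 7 places forward in the alphabet (wrapping around).
Working it through for "rescind": intermediate "cdeinrs", final "jklpuyz".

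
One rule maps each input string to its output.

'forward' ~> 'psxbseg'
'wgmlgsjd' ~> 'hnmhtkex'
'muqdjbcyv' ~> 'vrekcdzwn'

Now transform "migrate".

The rule is to move the first character to the end, then shift every letter 1 place forward in the alphabet (wrapping around).
Doing the same to "migrate": "jhsbufn".

jhsbufn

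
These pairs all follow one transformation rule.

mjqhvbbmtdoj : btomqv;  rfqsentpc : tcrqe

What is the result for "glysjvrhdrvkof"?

In each case the input is transformed by: keep every other character starting from the first (positions 1st, 3rd, 5th, ...), then move the first 3 characters to the end (rotate left by 3).
Starting from "glysjvrhdrvkof": after the first operation, "gyjrdvo"; after the second, "rdvogyj".

rdvogyj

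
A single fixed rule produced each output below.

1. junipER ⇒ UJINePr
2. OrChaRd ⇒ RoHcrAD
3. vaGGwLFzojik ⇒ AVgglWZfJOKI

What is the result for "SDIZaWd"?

dsziwAD

The pattern: flip the case of every letter, then swap each adjacent pair of characters (1↔2, 3↔4, ...).
Starting from "SDIZaWd": after the first operation, "sdizAwD"; after the second, "dsziwAD".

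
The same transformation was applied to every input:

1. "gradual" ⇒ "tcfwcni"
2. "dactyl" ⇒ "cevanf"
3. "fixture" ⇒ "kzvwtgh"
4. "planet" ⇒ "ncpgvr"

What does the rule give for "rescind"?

Each output is the input with this applied: move the first character to the end, then shift every letter 2 places forward in the alphabet (wrapping around).
Working it through for "rescind": intermediate "escindr", final "guekpft".

guekpft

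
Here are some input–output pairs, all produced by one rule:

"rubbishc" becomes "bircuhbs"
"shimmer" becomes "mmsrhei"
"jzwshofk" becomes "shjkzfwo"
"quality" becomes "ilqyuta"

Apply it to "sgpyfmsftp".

fmspgtpfys

The pattern: take characters alternately from the front and the back (1st, last, 2nd, 2nd-last, ...), then move the last 2 characters to the front (rotate right by 2).
Doing the same to "sgpyfmsftp": "fmspgtpfys".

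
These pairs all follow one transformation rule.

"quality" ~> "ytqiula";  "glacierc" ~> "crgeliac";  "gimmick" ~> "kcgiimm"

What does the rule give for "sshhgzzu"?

uzszsghh

The pattern: move the last character to the front, then take characters alternately from the front and the back (1st, last, 2nd, 2nd-last, ...).
On "sshhgzzu": the first step gives "usshhgzz", and the second then gives "uzszsghh".
(Check on "quality": → "yqualit" → "ytqiula" ✓)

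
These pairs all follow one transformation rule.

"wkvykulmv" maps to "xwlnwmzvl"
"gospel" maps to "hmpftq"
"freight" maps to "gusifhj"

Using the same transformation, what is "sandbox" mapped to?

Looking at the pairs, the operation is to shift every letter 1 place forward in the alphabet (wrapping around), then take characters alternately from the front and the back (1st, last, 2nd, 2nd-last, ...).
Applying both steps to "sandbox": "tboecpy", then "tybpoce".

tybpoce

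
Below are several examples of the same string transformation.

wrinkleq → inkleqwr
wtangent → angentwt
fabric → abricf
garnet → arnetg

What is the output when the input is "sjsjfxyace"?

jfxyacesjs

The pattern: move the last 2 characters to the front (rotate right by 2), then swap the front and back halves of the string.
Starting from "sjsjfxyace": after the first operation, "cesjsjfxya"; after the second, "jfxyacesjs".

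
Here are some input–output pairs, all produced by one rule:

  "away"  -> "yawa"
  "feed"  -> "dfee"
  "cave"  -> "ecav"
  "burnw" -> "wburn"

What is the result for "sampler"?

rsample

What's happening: move the last character to the front.
Doing the same to "sampler": "rsample".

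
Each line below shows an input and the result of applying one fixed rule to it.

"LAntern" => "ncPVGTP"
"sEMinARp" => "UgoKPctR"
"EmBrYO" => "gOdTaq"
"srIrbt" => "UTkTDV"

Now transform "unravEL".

WPTCXgn

The transformation: shift every letter 2 places forward in the alphabet (wrapping around), then flip the case of every letter.
Applying both steps to "unravEL": "wptcxGN", then "WPTCXgn".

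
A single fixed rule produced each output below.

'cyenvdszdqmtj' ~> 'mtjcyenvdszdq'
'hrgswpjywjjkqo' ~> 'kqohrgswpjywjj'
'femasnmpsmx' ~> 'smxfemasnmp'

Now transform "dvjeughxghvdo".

In each case the input is transformed by: move the last 3 characters to the front (rotate right by 3).
Applying that to "dvjeughxghvdo" gives "vdodvjeughxgh".

vdodvjeughxgh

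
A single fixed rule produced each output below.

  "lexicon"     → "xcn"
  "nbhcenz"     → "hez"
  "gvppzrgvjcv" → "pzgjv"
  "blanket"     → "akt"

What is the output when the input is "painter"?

The rule is to move the first character to the end, then keep every other character starting from the second (positions 2nd, 4th, 6th, ...).
Applying that to "painter" gives "itr".

itr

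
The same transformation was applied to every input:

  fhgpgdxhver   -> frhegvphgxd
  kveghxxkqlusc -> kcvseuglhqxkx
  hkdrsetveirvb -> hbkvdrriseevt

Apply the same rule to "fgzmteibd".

What's happening: take characters alternately from the front and the back (1st, last, 2nd, 2nd-last, ...).
Doing the same to "fgzmteibd": "fdgbzimet".

fdgbzimet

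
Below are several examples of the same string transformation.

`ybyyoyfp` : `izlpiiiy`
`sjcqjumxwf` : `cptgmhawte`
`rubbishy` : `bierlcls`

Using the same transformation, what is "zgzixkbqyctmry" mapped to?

jiqbjwsdhmuila

Each output is the input with this applied: shift every letter 10 places forward in the alphabet (wrapping around), then take characters alternately from the front and the back (1st, last, 2nd, 2nd-last, ...).
"zgzixkbqyctmry" → "jqjshulaimdwbi" → "jiqbjwsdhmuila".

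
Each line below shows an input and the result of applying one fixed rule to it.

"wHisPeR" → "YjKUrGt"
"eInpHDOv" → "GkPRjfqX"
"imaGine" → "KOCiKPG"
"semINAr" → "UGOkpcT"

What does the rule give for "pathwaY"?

RCVJYCa

The rule is to flip the case of every letter, then shift every letter 2 places forward in the alphabet (wrapping around).
Starting from "pathwaY": after the first operation, "PATHWAy"; after the second, "RCVJYCa".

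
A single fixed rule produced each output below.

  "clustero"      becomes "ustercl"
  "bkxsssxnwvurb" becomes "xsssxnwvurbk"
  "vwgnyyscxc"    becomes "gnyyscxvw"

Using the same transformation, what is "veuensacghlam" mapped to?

Each output is the input with this applied: delete the last character, then move the first 2 characters to the end (rotate left by 2).
On "veuensacghlam" that produces "uensacghlave".

uensacghlave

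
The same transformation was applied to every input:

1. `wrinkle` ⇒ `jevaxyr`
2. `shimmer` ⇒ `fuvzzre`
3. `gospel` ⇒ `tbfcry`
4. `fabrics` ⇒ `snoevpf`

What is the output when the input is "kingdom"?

xvatqbz

The transformation: shift every letter 13 places forward in the alphabet (wrapping around) — i.e. ROT13.
Doing the same to "kingdom": "xvatqbz".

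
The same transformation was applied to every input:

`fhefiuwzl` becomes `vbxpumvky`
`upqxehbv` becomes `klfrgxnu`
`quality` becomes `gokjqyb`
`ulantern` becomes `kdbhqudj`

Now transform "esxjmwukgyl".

ubionwzackm

In each case the input is transformed by: take characters alternately from the front and the back (1st, last, 2nd, 2nd-last, ...), then shift every letter 10 places backward in the alphabet (wrapping around).
"esxjmwukgyl" → "elsyxgjkmuw" → "ubionwzackm".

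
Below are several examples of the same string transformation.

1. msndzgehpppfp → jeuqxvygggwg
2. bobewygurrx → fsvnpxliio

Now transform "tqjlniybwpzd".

Looking at the pairs, the operation is to delete the first character, then shift every letter 9 places backward in the alphabet (wrapping around).
Starting from "tqjlniybwpzd": after the first operation, "qjlniybwpzd"; after the second, "hacezpsngqu".
(Check on "bobewygurrx": → "obewygurrx" → "fsvnpxliio" ✓)

hacezpsngqu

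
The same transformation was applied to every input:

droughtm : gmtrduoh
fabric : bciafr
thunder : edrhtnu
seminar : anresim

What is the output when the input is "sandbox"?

obxasdn

In each case the input is transformed by: swap each adjacent pair of characters (1↔2, 3↔4, ...), then move the last 3 characters to the front (rotate right by 3).
Doing the same to "sandbox": "obxasdn".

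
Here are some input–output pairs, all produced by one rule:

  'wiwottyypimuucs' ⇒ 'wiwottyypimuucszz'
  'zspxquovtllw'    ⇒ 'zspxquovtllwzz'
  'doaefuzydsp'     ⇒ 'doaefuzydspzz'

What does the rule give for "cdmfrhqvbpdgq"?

cdmfrhqvbpdgqzz

Looking at the pairs, the operation is to append "zz".
Doing the same to "cdmfrhqvbpdgq": "cdmfrhqvbpdgqzz".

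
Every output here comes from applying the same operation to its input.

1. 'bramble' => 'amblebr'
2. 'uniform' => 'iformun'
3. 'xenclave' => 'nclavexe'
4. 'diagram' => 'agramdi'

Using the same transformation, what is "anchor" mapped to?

choran

In each case the input is transformed by: move the first 2 characters to the end (rotate left by 2).
For "anchor" the result is "choran".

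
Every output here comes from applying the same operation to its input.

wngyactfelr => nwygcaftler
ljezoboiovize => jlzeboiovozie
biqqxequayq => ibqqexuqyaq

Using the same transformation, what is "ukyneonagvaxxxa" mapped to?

What's happening: swap each adjacent pair of characters (1↔2, 3↔4, ...).
On "ukyneonagvaxxxa" that produces "kunyoeanvgxaxxa".

kunyoeanvgxaxxa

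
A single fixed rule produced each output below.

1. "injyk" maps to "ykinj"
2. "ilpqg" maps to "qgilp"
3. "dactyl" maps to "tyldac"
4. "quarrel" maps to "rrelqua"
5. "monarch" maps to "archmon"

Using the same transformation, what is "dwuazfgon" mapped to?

azfgondwu

In each case the input is transformed by: move the first 3 characters to the end (rotate left by 3).
Applying that to "dwuazfgon" gives "azfgondwu".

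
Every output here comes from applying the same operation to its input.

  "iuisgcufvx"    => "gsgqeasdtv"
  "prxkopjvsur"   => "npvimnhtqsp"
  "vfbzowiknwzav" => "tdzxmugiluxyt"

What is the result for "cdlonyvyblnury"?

In each case the input is transformed by: shift every letter 2 places backward in the alphabet (wrapping around).
So "cdlonyvyblnury" becomes "abjmlwtwzjlspw".

abjmlwtwzjlspw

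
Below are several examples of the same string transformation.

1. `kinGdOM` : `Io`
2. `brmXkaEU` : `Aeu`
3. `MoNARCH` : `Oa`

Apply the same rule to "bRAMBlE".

In each case the input is transformed by: flip the case of every letter, then keep only the vowels.
"bRAMBlE" → "ae".

ae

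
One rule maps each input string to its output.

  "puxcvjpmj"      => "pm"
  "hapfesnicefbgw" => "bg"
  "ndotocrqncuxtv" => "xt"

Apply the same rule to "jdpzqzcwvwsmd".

What's happening: move the last character to the front, then keep only the last 2 characters.
"jdpzqzcwvwsmd" → "djdpzqzcwvwsm" → "sm".

sm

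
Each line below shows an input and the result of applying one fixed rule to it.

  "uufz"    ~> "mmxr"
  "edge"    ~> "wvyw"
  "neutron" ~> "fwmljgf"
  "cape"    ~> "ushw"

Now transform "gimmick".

In each case the input is transformed by: shift every letter 8 places backward in the alphabet (wrapping around).
So "gimmick" becomes "yaeeauc".

yaeeauc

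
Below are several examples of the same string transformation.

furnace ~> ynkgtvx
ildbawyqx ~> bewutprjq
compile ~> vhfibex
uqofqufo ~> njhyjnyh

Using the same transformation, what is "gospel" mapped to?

zhlixe

Each output is the input with this applied: shift every letter 7 places backward in the alphabet (wrapping around).
For "gospel" the result is "zhlixe".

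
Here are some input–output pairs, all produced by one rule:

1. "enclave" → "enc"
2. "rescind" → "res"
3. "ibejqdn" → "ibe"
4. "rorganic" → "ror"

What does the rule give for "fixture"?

fix

In each case the input is transformed by: keep only the first 3 characters.
Doing the same to "fixture": "fix".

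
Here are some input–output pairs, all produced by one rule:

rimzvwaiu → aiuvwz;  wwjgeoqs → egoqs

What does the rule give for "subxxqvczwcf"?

Rule — delete the first 3 characters, then sort the characters into alphabetical order.
Working it through for "subxxqvczwcf": intermediate "xxqvczwcf", final "ccfqvwxxz".

ccfqvwxxz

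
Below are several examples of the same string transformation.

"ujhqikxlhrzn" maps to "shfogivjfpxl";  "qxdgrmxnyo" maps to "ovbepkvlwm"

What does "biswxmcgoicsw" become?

zgquvkaemgaqu

The rule is to shift every letter 2 places backward in the alphabet (wrapping around).
On "biswxmcgoicsw" that produces "zgquvkaemgaqu".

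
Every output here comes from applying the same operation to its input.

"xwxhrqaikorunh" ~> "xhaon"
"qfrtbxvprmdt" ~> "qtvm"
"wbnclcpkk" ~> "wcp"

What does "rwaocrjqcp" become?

rojp

Each output is the input with this applied: keep one character in every 3, starting at position 1 (positions 1st, 4th, 7th, ...).
"rwaocrjqcp" → "rojp".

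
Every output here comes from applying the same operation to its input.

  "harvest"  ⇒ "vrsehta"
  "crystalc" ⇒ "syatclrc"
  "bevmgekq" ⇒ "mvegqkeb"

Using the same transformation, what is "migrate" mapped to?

The rule is to move the first 2 characters to the end (rotate left by 2), then swap each adjacent pair of characters (1↔2, 3↔4, ...).
Applying both steps to "migrate": "gratemi", then "rgtamei".

rgtamei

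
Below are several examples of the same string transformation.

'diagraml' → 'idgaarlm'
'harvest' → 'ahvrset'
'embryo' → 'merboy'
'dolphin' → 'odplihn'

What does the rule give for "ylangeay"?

lynaegya

In each case the input is transformed by: swap each adjacent pair of characters (1↔2, 3↔4, ...).
So "ylangeay" becomes "lynaegya".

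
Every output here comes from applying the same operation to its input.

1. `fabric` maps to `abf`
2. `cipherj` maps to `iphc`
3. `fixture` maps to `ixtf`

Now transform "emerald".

mere

The transformation: delete the last 3 characters, then move the first character to the end.
"emerald" → "emer" → "mere".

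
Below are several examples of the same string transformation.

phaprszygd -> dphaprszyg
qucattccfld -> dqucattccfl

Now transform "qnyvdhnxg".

Each output is the input with this applied: move the last character to the front.
For "qnyvdhnxg" the result is "gqnyvdhnx".

gqnyvdhnx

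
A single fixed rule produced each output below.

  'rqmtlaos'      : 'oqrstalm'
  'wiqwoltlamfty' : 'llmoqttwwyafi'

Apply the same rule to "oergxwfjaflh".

The rule is to sort the characters into alphabetical order, then move the first 3 characters to the end (rotate left by 3).
Applying both steps to "oergxwfjaflh": "aeffghjlorwx", then "fghjlorwxaef".

fghjlorwxaef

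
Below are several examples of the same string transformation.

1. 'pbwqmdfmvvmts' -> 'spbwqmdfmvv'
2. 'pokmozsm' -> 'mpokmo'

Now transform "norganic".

Each output is the input with this applied: move the last 3 characters to the front (rotate right by 3), then delete the first 2 characters.
For "norganic" the result is "cnorga".

cnorga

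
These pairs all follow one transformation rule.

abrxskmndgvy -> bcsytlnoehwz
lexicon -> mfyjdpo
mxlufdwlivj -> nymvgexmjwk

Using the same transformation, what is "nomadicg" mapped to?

opnbejdh

Rule — shift every letter 1 place forward in the alphabet (wrapping around).
On "nomadicg" that produces "opnbejdh".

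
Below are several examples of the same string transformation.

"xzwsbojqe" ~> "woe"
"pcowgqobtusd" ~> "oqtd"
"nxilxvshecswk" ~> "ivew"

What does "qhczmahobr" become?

In each case the input is transformed by: keep one character in every 3, starting at position 3 (positions 3rd, 6th, 9th, ...).
Applying that to "qhczmahobr" gives "cab".

cab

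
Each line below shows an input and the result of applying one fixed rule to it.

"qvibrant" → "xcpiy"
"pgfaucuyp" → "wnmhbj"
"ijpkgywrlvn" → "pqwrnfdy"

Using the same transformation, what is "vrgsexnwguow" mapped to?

cynzleudn

Rule — shift every letter 7 places forward in the alphabet (wrapping around), then delete the last 3 characters.
For "vrgsexnwguow", step one produces "cynzleudnbvd"; step two turns that into "cynzleudn".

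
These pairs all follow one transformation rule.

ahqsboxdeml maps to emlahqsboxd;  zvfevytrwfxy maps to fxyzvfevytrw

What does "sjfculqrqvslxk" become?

lxksjfculqrqvs

In each case the input is transformed by: move the last 3 characters to the front (rotate right by 3).
On "sjfculqrqvslxk" that produces "lxksjfculqrqvs".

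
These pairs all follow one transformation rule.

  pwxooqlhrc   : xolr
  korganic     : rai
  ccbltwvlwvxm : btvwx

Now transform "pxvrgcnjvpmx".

vgnvm

The transformation: delete the first 2 characters, then keep every other character starting from the first (positions 1st, 3rd, 5th, ...).
Starting from "pxvrgcnjvpmx": after the first operation, "vrgcnjvpmx"; after the second, "vgnvm".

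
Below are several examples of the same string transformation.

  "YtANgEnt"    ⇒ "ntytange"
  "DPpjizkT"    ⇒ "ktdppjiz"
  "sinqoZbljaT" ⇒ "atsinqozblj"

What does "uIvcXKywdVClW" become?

lwuivcxkywdvc

Each output is the input with this applied: move the last 2 characters to the front (rotate right by 2), then convert every letter to lowercase.
"uIvcXKywdVClW" → "lWuIvcXKywdVC" → "lwuivcxkywdvc".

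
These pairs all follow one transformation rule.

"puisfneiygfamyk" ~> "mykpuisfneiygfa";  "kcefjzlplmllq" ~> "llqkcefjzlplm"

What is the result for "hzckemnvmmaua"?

auahzckemnvmm

The rule is to move the last 3 characters to the front (rotate right by 3).
For "hzckemnvmmaua" the result is "auahzckemnvmm".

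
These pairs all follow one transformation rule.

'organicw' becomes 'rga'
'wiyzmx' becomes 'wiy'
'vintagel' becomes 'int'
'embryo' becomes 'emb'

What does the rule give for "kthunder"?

thu

What's happening: swap the front and back halves of the string, then keep only the last 3 characters.
Working it through for "kthunder": intermediate "nderkthu", final "thu".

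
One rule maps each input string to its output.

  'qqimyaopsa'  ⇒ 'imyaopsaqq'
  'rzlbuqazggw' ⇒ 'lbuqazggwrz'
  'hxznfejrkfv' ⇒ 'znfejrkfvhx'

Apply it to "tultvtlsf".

ltvtlsftu

Each output is the input with this applied: move the first 2 characters to the end (rotate left by 2).
For "tultvtlsf" the result is "ltvtlsftu".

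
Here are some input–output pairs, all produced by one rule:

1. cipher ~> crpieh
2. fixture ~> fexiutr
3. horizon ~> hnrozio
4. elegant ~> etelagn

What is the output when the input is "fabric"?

Rule — move the last character to the front, then swap each adjacent pair of characters (1↔2, 3↔4, ...).
"fabric" → "cfabri" → "fcbair".

fcbair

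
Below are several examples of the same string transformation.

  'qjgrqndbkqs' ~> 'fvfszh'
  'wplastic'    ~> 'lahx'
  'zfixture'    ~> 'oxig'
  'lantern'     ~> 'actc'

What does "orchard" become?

drps

What's happening: shift every letter 11 places backward in the alphabet (wrapping around), then keep every other character starting from the first (positions 1st, 3rd, 5th, ...).
"orchard" → "dgrwpgs" → "drps".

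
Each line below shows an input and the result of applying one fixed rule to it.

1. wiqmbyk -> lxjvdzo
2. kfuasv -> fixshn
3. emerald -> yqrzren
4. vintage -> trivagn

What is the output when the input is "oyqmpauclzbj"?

owbldzcnhpym

Rule — move the last 2 characters to the front (rotate right by 2), then shift every letter 13 places forward in the alphabet (wrapping around) — i.e. ROT13.
"oyqmpauclzbj" → "bjoyqmpauclz" → "owbldzcnhpym".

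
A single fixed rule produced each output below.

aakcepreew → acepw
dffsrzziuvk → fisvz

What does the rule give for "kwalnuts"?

lsuw

In each case the input is transformed by: keep every other character starting from the second (positions 2nd, 4th, 6th, ...), then sort the characters into alphabetical order.
On "kwalnuts": the first step gives "wlus", and the second then gives "lsuw".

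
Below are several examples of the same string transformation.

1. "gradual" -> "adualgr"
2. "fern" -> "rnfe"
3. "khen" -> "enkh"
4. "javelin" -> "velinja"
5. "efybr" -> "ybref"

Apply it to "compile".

mpileco

Looking at the pairs, the operation is to move the first 2 characters to the end (rotate left by 2).
On "compile" that produces "mpileco".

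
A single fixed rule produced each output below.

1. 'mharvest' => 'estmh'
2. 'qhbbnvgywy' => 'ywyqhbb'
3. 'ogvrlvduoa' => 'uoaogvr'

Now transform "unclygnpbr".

The rule is to move the last 3 characters to the front (rotate right by 3), then delete the last 3 characters.
Starting from "unclygnpbr": after the first operation, "pbrunclygn"; after the second, "pbruncl".

pbruncl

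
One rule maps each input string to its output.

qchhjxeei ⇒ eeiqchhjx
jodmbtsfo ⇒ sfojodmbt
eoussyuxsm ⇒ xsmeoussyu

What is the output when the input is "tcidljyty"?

ytytcidlj

The transformation: move the last 3 characters to the front (rotate right by 3).
On "tcidljyty" that produces "ytytcidlj".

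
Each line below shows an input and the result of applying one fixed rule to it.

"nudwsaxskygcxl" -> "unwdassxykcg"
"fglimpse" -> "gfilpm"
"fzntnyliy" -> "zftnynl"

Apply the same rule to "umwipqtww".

muiwqpt

Looking at the pairs, the operation is to delete the last 2 characters, then swap each adjacent pair of characters (1↔2, 3↔4, ...).
For "umwipqtww", step one produces "umwipqt"; step two turns that into "muiwqpt".
(Check on "fzntnyliy": → "fzntnyl" → "zftnynl" ✓)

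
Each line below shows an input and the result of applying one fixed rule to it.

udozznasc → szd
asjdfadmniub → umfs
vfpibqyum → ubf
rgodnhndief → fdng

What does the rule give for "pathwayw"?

wwa

In each case the input is transformed by: keep one character in every 3, starting at position 2 (positions 2nd, 5th, 8th, ...), then reverse the string.
"pathwayw" → "wwa".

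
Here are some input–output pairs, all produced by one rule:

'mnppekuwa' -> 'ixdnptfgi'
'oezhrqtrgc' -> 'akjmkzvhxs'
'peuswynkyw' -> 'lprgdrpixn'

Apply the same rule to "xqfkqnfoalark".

djgyhtetkdqjy

What's happening: move the first 3 characters to the end (rotate left by 3), then shift every letter 7 places backward in the alphabet (wrapping around).
"xqfkqnfoalark" → "kqnfoalarkxqf" → "djgyhtetkdqjy".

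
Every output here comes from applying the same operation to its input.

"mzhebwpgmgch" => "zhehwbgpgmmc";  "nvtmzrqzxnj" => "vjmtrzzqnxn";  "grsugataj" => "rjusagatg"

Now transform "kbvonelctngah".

bhovenclntagk

The pattern: swap the first and last characters, then swap each adjacent pair of characters (1↔2, 3↔4, ...).
On "kbvonelctngah": the first step gives "hbvonelctngak", and the second then gives "bhovenclntagk".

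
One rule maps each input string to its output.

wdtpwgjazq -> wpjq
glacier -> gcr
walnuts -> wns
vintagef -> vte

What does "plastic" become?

psc

Rule — keep one character in every 3, starting at position 1 (positions 1st, 4th, 7th, ...).
For "plastic" the result is "psc".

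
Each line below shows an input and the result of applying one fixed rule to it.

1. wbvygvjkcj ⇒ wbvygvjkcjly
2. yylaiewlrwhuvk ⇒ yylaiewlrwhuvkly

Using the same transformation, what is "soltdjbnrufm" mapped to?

Looking at the pairs, the operation is to append "ly".
So "soltdjbnrufm" becomes "soltdjbnrufmly".

soltdjbnrufmly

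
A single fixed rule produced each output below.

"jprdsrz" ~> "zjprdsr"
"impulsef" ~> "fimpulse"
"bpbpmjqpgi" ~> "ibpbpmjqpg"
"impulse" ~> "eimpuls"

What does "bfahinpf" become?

fbfahinp

Looking at the pairs, the operation is to move the last character to the front.
Doing the same to "bfahinpf": "fbfahinp".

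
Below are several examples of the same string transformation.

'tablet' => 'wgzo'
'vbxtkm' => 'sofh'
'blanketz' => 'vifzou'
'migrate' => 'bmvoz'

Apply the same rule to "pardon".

myji

The pattern: shift every letter 5 places backward in the alphabet (wrapping around), then delete the first 2 characters.
"pardon" → "kvmyji" → "myji".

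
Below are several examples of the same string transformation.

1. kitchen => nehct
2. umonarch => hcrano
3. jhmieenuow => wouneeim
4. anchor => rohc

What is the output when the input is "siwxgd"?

dgxw

The rule is to delete the first 2 characters, then reverse the string.
Starting from "siwxgd": after the first operation, "wxgd"; after the second, "dgxw".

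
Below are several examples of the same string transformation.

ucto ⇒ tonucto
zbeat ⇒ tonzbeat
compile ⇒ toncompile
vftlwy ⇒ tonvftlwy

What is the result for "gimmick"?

tongimmick

Looking at the pairs, the operation is to prepend "ton".
So "gimmick" becomes "tongimmick".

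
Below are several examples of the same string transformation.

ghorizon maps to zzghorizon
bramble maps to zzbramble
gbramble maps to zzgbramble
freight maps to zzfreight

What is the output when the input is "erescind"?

zzerescind

Looking at the pairs, the operation is to prepend "zz".
So "erescind" becomes "zzerescind".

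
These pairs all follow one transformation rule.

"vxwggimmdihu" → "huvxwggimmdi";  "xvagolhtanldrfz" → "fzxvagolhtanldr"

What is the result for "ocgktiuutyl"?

The transformation: move the last 2 characters to the front (rotate right by 2).
On "ocgktiuutyl" that produces "ylocgktiuut".

ylocgktiuut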